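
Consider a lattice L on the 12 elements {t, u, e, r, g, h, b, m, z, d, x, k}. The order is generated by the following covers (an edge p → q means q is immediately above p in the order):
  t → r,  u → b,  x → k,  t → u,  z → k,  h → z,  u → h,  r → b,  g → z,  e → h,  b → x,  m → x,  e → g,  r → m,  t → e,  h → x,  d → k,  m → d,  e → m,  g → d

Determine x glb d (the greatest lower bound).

Common lower bounds of {x, d}: e, m, r, t.
The greatest among these is m.

m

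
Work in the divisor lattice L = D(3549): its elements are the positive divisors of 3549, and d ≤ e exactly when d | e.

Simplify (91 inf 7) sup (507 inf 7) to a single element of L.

7

91 ∧ 7 = 7
507 ∧ 7 = 1
7 ∨ 1 = 7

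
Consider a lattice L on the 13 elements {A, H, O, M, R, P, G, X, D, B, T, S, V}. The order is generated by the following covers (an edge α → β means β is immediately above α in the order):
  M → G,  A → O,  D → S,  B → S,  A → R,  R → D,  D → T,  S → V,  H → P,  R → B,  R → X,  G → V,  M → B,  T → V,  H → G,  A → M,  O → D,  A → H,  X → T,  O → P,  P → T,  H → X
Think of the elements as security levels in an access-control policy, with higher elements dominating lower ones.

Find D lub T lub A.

T

Common upper bounds of {D, T, A}: T, V.
The least among these is T.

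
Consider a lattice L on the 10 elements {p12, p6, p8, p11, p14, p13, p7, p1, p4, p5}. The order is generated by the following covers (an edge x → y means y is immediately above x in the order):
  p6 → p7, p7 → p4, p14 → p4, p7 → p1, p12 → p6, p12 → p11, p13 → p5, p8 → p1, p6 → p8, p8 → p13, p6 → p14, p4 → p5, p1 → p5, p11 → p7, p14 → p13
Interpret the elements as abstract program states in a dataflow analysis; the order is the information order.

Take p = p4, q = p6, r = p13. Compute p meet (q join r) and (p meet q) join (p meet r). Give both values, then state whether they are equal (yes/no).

q join r = p13, so p meet (q join r) = p4 meet p13 = p14.
p meet q = p6 and p meet r = p14, so (p meet q) join (p meet r) = p6 join p14 = p14.
Equal: yes.

p14; p14; yes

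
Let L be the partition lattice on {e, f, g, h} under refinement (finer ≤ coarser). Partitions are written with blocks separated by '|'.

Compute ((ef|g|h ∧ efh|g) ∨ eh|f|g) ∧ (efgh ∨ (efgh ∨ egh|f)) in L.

efh|g

ef|g|h ∧ efh|g = ef|g|h
ef|g|h ∨ eh|f|g = efh|g
efgh ∨ egh|f = efgh
efgh ∨ efgh = efgh
efh|g ∧ efgh = efh|g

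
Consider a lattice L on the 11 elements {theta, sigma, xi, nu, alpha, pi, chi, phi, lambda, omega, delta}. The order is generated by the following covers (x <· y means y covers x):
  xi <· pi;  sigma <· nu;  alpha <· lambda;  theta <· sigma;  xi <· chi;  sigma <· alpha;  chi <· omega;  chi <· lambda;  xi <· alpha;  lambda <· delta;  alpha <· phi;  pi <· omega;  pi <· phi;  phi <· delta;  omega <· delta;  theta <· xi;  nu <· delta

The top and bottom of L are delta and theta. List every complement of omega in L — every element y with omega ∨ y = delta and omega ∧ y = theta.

nu, sigma

Need y with omega ∨ y = delta and omega ∧ y = theta.
Checking each element gives: nu, sigma.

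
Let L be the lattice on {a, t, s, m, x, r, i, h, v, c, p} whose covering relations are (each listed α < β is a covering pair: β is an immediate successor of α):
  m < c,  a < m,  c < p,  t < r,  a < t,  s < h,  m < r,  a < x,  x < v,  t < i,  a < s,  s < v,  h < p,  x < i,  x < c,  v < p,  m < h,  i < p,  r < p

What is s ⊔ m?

h

Common upper bounds of {s, m}: h, p.
The least among these is h.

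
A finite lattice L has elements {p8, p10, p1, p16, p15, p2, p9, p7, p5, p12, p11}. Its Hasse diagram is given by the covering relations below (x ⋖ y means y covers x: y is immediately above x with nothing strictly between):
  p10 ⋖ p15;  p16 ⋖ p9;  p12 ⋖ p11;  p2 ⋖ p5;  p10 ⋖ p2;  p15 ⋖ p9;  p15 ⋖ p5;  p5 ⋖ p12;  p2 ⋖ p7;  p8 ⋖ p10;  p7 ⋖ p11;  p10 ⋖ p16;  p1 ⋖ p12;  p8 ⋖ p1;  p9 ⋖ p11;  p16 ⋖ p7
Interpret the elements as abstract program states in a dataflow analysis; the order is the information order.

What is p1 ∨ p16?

Common upper bounds of {p1, p16}: p11.
The least among these is p11.

p11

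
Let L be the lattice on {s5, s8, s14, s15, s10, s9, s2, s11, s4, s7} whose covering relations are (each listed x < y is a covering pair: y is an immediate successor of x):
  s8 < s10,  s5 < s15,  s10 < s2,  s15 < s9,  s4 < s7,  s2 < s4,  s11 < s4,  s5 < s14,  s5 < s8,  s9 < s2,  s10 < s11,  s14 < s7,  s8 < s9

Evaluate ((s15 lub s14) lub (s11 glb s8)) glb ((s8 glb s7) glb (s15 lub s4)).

s15 ∨ s14 = s7
s11 ∧ s8 = s8
s7 ∨ s8 = s7
s8 ∧ s7 = s8
s15 ∨ s4 = s4
s8 ∧ s4 = s8
s7 ∧ s8 = s8

s8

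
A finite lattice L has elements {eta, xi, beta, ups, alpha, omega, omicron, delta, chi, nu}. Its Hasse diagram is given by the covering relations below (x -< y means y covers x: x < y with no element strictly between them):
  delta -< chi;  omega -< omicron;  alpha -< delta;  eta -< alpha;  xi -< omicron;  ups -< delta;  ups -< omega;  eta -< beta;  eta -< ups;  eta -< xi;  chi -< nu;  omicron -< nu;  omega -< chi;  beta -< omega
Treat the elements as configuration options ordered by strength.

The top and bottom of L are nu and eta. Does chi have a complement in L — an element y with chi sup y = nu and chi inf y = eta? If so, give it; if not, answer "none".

Need y with chi ∨ y = nu and chi ∧ y = eta.
Checking each element gives: xi.

xi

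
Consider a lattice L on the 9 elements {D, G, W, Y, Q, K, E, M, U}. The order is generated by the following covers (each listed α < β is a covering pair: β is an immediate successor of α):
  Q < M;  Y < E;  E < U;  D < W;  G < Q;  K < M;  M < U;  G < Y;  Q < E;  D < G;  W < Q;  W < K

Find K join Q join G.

M

Common upper bounds of {K, Q, G}: M, U.
The least among these is M.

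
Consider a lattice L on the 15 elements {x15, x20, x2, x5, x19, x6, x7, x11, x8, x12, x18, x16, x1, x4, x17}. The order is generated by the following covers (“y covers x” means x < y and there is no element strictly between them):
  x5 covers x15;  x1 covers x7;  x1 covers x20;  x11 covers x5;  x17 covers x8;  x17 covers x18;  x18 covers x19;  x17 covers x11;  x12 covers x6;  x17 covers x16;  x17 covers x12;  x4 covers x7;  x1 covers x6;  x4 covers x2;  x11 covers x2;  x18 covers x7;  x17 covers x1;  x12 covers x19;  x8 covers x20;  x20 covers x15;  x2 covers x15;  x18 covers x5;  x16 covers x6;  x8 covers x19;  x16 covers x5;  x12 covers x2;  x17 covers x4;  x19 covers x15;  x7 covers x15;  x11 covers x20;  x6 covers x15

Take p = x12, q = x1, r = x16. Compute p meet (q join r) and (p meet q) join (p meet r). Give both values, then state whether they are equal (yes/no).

x12; x6; no

q join r = x17, so p meet (q join r) = x12 meet x17 = x12.
p meet q = x6 and p meet r = x6, so (p meet q) join (p meet r) = x6 join x6 = x6.
Equal: no.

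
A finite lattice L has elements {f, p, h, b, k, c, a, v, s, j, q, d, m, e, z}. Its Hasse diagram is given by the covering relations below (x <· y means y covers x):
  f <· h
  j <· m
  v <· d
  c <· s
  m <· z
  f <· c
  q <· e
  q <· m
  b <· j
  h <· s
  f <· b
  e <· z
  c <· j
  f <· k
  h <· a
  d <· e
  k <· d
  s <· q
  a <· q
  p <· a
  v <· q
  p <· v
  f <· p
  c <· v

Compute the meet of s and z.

Common lower bounds of {s, z}: c, f, h, s.
The greatest among these is s.

s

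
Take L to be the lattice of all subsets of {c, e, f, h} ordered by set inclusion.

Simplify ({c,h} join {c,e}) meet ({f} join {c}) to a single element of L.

{c}

{c,h} ∨ {c,e} = {c,e,h}
{f} ∨ {c} = {c,f}
{c,e,h} ∧ {c,f} = {c}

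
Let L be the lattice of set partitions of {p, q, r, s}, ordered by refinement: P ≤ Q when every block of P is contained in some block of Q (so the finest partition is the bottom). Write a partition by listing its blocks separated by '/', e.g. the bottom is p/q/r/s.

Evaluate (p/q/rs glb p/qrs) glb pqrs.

p/q/rs

p/q/rs ∧ p/qrs = p/q/rs
p/q/rs ∧ pqrs = p/q/rs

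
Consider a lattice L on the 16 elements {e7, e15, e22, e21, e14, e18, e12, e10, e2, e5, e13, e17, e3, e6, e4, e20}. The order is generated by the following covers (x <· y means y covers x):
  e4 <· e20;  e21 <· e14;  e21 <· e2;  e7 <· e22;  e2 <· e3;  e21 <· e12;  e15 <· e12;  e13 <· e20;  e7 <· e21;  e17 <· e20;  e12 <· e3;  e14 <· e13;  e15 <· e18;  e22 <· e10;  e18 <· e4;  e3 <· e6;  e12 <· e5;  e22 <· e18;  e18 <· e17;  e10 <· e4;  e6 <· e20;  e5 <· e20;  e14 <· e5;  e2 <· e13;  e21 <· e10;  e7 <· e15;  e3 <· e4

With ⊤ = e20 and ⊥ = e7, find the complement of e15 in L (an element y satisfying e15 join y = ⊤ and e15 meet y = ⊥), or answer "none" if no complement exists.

e13

Need y with e15 ∨ y = e20 and e15 ∧ y = e7.
Checking each element gives: e13.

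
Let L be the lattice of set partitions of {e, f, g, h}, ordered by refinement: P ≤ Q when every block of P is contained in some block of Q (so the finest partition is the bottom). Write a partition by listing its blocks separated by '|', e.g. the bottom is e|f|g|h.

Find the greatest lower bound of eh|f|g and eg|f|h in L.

The meet (common refinement) of eh|f|g and eg|f|h intersects blocks pairwise, giving e|f|g|h.

e|f|g|h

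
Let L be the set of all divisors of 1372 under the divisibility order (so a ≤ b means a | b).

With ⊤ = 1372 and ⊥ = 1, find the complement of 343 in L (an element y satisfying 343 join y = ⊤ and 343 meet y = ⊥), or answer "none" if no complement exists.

4

Need y with 343 ∨ y = 1372 and 343 ∧ y = 1.
Checking each element gives: 4.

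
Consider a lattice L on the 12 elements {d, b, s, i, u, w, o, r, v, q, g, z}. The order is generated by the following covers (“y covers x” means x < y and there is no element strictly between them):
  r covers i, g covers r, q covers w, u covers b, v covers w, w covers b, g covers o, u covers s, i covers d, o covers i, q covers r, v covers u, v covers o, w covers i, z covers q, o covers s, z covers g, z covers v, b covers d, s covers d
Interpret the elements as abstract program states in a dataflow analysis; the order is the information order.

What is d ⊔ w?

w

Common upper bounds of {d, w}: q, v, w, z.
The least among these is w.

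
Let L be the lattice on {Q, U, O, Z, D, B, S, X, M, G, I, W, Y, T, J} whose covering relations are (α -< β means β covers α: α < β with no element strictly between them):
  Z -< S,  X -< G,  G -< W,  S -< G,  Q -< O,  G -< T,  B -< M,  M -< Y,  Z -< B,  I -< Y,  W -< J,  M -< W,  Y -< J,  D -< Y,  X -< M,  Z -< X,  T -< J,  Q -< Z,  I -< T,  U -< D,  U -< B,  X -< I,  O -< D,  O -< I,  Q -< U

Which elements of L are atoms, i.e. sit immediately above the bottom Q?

O, U, Z

The atoms are exactly the elements that cover Q: O, U, Z.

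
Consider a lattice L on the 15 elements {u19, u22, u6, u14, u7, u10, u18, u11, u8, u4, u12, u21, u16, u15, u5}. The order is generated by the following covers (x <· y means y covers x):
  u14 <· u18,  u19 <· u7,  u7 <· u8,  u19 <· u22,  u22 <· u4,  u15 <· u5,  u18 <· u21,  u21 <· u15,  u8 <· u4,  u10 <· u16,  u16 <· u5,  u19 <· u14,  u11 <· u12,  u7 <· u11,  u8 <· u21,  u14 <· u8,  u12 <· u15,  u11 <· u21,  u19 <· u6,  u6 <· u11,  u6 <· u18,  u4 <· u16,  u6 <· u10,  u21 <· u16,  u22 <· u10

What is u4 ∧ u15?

u8

Common lower bounds of {u4, u15}: u14, u19, u7, u8.
The greatest among these is u8.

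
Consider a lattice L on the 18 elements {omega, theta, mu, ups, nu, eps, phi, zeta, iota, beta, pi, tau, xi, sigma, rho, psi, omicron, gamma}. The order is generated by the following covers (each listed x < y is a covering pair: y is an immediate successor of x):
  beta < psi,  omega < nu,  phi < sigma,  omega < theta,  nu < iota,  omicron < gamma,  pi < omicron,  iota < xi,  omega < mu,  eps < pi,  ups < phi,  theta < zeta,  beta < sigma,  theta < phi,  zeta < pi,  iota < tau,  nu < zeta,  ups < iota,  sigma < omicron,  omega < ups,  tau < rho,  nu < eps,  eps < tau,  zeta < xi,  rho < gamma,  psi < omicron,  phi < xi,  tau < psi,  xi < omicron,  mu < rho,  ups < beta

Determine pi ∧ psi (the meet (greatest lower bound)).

Common lower bounds of {pi, psi}: eps, nu, omega.
The greatest among these is eps.

eps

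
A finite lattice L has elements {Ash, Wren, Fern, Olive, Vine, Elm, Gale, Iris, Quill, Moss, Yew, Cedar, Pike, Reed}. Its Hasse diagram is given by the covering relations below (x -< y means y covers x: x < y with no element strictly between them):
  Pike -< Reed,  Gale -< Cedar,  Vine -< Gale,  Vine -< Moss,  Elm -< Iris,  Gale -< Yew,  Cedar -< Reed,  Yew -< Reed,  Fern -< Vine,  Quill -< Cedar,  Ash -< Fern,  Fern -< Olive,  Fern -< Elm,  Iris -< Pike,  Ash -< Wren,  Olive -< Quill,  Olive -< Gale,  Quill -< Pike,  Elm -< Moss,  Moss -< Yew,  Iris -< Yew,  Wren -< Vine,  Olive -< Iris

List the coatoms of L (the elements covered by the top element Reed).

The coatoms are exactly the elements covered by Reed: Cedar, Pike, Yew.

Cedar, Pike, Yew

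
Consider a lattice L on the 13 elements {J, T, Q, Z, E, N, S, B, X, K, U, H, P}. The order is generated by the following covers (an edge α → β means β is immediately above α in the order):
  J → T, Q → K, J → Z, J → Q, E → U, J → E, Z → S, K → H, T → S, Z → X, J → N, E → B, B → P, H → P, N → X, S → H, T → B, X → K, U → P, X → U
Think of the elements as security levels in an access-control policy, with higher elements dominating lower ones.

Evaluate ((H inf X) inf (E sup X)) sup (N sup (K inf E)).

H ∧ X = X
E ∨ X = U
X ∧ U = X
K ∧ E = J
N ∨ J = N
X ∨ N = X

X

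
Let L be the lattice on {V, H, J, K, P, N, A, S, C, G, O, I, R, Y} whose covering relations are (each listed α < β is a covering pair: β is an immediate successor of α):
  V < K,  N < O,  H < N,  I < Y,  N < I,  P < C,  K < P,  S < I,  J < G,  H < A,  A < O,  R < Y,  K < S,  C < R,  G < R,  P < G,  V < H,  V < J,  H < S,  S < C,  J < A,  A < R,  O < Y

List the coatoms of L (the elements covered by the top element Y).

I, O, R

The coatoms are exactly the elements covered by Y: I, O, R.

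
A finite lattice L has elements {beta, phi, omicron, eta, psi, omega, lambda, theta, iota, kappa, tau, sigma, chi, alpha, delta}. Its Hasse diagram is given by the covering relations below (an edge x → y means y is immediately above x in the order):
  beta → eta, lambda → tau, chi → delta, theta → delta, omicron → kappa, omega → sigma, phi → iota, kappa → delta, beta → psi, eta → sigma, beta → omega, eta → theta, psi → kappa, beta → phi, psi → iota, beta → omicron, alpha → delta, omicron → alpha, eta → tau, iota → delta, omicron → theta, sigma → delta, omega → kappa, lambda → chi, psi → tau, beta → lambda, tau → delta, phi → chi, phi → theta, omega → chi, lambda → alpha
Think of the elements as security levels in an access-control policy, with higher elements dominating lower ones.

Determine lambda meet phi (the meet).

beta

Common lower bounds of {lambda, phi}: beta.
The greatest among these is beta.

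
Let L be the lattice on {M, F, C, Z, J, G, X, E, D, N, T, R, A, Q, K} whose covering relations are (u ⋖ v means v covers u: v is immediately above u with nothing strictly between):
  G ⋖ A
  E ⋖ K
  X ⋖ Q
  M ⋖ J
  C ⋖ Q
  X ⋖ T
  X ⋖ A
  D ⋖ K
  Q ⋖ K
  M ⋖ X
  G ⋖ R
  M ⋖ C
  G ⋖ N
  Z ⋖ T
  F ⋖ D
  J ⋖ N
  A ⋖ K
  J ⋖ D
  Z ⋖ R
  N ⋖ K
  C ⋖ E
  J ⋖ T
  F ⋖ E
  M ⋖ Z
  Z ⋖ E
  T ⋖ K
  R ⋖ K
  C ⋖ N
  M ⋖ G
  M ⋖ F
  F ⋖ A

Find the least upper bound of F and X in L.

A

Common upper bounds of {F, X}: A, K.
The least among these is A.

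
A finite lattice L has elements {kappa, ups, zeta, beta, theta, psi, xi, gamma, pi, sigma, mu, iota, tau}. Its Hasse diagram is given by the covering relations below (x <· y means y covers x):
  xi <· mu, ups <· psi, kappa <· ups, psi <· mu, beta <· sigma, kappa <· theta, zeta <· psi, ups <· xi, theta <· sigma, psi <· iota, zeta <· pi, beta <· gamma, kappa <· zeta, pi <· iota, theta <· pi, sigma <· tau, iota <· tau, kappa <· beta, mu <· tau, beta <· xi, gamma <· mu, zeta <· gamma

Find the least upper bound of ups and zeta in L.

psi

Common upper bounds of {ups, zeta}: iota, mu, psi, tau.
The least among these is psi.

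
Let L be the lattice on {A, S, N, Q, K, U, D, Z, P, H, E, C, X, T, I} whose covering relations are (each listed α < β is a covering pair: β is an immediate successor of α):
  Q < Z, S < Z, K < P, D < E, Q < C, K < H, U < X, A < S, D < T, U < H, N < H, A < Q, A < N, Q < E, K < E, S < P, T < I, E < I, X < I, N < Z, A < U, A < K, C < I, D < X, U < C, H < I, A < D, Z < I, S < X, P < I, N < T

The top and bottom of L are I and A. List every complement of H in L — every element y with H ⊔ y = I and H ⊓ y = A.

Need y with H ∨ y = I and H ∧ y = A.
Checking each element gives: D, Q, S.

D, Q, S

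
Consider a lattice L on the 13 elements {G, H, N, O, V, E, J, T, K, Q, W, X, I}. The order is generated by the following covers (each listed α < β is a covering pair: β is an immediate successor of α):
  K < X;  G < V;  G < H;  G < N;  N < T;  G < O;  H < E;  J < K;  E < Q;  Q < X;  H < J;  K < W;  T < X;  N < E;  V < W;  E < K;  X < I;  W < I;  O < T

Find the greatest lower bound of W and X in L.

K

Common lower bounds of {W, X}: E, G, H, J, K, N.
The greatest among these is K.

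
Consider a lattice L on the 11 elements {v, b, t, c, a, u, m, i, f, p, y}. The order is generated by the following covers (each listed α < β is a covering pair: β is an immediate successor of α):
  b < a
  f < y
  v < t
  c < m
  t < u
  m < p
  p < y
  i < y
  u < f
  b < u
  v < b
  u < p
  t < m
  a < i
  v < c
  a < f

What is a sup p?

y

Common upper bounds of {a, p}: y.
The least among these is y.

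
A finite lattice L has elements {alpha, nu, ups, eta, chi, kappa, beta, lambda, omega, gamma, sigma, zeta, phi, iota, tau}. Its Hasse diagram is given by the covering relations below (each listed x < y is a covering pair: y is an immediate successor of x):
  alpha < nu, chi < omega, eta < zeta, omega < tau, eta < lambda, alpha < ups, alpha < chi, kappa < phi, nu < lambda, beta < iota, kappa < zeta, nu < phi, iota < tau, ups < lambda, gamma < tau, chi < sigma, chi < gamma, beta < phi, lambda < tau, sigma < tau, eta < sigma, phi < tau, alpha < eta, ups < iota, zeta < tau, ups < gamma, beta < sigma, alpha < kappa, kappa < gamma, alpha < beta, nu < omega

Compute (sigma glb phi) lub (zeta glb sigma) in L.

sigma ∧ phi = beta
zeta ∧ sigma = eta
beta ∨ eta = sigma

sigma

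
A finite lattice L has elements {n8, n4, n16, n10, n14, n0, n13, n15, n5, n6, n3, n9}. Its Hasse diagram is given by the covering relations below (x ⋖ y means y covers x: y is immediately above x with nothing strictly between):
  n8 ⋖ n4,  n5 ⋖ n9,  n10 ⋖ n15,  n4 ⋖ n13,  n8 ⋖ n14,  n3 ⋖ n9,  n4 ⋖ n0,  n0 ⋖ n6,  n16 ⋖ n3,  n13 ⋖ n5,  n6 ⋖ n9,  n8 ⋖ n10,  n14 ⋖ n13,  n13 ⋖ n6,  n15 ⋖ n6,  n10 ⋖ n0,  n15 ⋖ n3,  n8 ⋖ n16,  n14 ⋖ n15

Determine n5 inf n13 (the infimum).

Common lower bounds of {n5, n13}: n13, n14, n4, n8.
The greatest among these is n13.

n13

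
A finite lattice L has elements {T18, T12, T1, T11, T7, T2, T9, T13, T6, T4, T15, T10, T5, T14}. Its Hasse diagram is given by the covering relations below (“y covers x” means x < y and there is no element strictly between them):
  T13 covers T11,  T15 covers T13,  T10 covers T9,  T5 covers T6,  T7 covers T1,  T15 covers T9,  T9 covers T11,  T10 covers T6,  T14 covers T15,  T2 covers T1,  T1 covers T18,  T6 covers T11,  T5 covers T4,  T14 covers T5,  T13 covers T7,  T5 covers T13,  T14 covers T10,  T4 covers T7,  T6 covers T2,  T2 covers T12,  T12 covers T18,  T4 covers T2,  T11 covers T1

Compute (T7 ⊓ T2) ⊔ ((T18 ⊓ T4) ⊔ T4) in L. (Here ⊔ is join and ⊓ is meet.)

T7 ∧ T2 = T1
T18 ∧ T4 = T18
T18 ∨ T4 = T4
T1 ∨ T4 = T4

T4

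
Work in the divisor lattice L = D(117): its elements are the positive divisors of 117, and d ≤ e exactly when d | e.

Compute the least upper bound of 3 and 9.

In the divisibility order, the join is the least common multiple: lcm(3, 9) = 9.

9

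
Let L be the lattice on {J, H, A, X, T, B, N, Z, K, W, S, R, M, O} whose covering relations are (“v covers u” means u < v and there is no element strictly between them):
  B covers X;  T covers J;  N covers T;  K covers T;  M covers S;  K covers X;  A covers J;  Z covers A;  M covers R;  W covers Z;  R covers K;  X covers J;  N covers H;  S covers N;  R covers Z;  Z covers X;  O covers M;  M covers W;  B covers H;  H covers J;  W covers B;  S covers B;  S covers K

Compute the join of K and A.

Common upper bounds of {K, A}: M, O, R.
The least among these is R.

R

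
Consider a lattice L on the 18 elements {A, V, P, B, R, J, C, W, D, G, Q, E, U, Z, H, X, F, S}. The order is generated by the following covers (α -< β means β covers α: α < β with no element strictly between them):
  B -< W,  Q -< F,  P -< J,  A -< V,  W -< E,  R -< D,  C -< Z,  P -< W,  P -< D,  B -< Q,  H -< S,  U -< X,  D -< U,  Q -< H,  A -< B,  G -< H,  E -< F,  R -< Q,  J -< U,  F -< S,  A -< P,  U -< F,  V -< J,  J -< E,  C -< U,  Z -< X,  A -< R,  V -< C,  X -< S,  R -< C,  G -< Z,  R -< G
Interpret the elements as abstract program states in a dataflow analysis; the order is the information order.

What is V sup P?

J

Common upper bounds of {V, P}: E, F, J, S, U, X.
The least among these is J.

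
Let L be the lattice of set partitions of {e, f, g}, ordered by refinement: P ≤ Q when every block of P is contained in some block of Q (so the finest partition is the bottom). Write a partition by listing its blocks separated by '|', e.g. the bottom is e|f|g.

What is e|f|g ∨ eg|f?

The join of e|f|g and eg|f merges any blocks that overlap across the partitions, giving eg|f.

eg|f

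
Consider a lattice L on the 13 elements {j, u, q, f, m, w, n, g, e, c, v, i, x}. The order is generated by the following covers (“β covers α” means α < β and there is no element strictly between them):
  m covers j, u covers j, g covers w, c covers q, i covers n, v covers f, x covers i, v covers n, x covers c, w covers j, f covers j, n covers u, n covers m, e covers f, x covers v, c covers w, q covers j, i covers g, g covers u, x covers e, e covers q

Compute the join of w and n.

Common upper bounds of {w, n}: i, x.
The least among these is i.

i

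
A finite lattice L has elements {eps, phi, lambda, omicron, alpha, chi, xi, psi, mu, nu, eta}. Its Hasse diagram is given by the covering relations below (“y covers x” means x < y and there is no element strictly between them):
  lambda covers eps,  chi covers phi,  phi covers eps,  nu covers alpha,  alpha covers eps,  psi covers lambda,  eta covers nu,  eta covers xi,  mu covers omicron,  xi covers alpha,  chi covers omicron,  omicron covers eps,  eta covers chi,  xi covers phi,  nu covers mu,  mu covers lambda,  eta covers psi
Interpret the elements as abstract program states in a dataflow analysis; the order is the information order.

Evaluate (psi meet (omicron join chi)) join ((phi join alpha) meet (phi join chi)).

phi

omicron ∨ chi = chi
psi ∧ chi = eps
phi ∨ alpha = xi
phi ∨ chi = chi
xi ∧ chi = phi
eps ∨ phi = phi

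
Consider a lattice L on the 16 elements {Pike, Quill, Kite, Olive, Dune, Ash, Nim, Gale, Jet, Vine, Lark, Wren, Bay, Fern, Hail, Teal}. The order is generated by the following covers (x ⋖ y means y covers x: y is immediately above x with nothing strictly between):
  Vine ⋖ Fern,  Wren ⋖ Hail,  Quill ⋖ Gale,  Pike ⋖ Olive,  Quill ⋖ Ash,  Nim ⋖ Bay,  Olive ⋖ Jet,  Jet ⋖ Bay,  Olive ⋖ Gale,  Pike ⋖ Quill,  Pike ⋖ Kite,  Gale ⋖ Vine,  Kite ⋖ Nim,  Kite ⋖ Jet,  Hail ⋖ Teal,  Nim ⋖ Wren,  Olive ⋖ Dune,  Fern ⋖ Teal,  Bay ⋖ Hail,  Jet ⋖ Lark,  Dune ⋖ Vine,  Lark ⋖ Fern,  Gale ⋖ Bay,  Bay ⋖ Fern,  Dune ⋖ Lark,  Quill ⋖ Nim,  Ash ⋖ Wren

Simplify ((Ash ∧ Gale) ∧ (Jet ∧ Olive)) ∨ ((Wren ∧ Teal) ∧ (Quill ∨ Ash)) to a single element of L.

Ash

Ash ∧ Gale = Quill
Jet ∧ Olive = Olive
Quill ∧ Olive = Pike
Wren ∧ Teal = Wren
Quill ∨ Ash = Ash
Wren ∧ Ash = Ash
Pike ∨ Ash = Ash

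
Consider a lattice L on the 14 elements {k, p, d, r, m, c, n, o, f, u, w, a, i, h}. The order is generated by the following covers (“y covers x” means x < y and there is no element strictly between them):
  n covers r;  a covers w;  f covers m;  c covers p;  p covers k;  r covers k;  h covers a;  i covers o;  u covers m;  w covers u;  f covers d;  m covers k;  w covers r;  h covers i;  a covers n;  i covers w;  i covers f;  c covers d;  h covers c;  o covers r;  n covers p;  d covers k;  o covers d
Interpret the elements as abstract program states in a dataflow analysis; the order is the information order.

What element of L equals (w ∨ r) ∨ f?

i

w ∨ r = w
w ∨ f = i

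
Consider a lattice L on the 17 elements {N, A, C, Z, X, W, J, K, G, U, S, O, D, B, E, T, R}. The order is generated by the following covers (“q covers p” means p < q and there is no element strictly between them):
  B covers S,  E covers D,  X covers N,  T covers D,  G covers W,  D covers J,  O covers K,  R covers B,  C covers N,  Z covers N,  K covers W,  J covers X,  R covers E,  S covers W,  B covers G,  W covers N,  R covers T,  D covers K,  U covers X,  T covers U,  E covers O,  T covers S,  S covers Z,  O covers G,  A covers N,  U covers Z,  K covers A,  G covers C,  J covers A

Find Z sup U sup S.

T

Common upper bounds of {Z, U, S}: R, T.
The least among these is T.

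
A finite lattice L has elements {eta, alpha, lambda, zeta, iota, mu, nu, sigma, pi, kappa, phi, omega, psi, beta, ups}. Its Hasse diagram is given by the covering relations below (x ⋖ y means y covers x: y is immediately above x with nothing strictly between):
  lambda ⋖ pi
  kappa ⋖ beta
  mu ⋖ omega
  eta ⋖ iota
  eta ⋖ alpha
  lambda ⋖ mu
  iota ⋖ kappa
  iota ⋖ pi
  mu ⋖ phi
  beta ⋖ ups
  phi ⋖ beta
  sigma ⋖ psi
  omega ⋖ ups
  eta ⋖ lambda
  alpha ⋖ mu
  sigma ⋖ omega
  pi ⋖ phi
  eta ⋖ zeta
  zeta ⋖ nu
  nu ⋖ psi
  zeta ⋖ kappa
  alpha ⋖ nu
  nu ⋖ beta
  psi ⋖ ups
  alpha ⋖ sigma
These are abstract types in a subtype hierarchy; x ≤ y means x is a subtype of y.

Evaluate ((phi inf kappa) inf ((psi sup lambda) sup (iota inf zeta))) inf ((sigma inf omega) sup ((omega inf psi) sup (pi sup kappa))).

iota

phi ∧ kappa = iota
psi ∨ lambda = ups
iota ∧ zeta = eta
ups ∨ eta = ups
iota ∧ ups = iota
sigma ∧ omega = sigma
omega ∧ psi = sigma
pi ∨ kappa = beta
sigma ∨ beta = ups
sigma ∨ ups = ups
iota ∧ ups = iota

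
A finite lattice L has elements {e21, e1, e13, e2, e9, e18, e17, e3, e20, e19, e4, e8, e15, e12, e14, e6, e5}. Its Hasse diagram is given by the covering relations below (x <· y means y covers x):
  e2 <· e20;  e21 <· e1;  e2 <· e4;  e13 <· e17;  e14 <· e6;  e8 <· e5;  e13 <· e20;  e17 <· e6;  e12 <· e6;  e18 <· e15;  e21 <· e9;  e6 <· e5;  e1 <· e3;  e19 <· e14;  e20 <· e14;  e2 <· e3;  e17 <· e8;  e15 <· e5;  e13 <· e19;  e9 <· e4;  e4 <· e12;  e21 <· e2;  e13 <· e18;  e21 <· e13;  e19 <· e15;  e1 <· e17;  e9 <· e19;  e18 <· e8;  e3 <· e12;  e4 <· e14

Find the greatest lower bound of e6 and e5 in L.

Common lower bounds of {e6, e5}: e1, e12, e13, e14, e17, e19, e2, e20, e21, e3, e4, e6, e9.
The greatest among these is e6.

e6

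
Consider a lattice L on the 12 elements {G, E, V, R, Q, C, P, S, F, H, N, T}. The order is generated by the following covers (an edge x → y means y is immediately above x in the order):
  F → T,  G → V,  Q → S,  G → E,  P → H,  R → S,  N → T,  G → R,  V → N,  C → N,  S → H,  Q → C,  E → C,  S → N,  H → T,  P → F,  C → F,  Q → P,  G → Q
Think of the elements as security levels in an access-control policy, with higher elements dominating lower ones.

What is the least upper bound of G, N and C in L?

N

Common upper bounds of {G, N, C}: N, T.
The least among these is N.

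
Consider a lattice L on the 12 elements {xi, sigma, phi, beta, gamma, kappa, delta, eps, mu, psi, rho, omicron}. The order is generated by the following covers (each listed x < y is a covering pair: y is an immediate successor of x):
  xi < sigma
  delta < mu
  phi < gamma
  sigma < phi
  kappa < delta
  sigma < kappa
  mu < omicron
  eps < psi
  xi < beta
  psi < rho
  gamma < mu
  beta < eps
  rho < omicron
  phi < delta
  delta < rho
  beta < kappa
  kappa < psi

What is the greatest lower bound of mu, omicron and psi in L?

kappa

Common lower bounds of {mu, omicron, psi}: beta, kappa, sigma, xi.
The greatest among these is kappa.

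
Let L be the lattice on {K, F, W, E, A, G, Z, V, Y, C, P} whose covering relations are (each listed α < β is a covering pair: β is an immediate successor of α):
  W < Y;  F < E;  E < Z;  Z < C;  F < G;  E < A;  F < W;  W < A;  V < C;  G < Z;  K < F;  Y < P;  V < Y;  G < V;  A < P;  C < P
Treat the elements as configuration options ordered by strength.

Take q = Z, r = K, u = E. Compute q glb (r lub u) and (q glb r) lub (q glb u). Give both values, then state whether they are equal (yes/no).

E; E; yes

r lub u = E, so q glb (r lub u) = Z glb E = E.
q glb r = K and q glb u = E, so (q glb r) lub (q glb u) = K lub E = E.
Equal: yes.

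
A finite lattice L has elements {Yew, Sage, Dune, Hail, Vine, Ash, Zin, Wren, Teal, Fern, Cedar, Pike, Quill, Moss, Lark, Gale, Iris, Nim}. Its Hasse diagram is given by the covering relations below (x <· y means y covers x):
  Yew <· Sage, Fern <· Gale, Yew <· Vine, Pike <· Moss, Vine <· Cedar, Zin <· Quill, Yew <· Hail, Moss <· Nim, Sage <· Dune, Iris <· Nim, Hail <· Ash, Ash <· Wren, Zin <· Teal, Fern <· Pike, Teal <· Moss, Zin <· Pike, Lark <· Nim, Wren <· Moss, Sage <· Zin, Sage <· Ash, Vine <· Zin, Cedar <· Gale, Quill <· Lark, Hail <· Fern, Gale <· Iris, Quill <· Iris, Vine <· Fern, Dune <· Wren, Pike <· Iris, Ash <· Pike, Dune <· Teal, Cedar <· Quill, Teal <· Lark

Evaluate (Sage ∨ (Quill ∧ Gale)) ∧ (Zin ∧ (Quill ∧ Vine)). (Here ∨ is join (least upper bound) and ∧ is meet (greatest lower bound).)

Quill ∧ Gale = Cedar
Sage ∨ Cedar = Quill
Quill ∧ Vine = Vine
Zin ∧ Vine = Vine
Quill ∧ Vine = Vine

Vine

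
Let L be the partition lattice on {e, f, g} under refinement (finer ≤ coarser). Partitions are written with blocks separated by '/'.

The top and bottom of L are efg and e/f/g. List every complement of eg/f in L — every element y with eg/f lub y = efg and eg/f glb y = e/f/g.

e/fg, ef/g

Need y with eg/f ∨ y = efg and eg/f ∧ y = e/f/g.
Checking each element gives: e/fg, ef/g.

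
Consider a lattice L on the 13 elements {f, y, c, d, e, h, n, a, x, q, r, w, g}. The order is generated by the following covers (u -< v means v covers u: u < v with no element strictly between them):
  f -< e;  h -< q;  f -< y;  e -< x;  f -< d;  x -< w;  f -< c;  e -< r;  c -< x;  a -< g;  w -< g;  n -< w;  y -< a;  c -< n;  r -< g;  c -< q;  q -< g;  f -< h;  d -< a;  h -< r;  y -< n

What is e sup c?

x

Common upper bounds of {e, c}: g, w, x.
The least among these is x.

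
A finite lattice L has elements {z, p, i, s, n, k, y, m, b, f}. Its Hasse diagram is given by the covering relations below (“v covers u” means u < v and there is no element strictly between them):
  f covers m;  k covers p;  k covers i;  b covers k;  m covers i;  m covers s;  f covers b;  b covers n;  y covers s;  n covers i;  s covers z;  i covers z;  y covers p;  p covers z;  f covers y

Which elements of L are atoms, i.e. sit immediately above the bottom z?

The atoms are exactly the elements that cover z: i, p, s.

i, p, s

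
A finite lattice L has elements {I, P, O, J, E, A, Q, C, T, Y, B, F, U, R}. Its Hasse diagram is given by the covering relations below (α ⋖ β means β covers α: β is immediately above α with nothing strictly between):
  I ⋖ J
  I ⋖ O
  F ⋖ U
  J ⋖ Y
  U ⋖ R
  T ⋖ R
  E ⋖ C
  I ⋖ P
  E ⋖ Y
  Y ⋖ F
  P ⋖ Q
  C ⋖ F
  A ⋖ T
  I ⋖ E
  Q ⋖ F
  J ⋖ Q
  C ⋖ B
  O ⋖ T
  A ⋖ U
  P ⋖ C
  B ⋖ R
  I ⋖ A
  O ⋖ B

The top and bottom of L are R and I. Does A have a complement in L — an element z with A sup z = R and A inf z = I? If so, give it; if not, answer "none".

B

Need z with A ∨ z = R and A ∧ z = I.
Checking each element gives: B.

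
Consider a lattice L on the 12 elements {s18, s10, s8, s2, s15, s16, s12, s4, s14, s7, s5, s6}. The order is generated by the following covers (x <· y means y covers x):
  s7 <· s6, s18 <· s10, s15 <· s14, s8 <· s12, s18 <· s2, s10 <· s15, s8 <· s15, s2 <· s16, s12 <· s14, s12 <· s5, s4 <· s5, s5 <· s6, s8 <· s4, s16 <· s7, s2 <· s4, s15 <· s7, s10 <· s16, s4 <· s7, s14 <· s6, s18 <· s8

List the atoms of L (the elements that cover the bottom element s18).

s10, s2, s8

The atoms are exactly the elements that cover s18: s10, s2, s8.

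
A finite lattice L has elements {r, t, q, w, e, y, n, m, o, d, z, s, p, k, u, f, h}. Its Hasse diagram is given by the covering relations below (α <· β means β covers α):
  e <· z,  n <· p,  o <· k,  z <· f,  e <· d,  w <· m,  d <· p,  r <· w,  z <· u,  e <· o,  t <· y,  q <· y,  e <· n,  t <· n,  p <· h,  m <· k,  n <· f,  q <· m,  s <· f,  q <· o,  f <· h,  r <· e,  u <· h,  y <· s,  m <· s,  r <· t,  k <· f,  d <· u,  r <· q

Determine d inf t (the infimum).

Common lower bounds of {d, t}: r.
The greatest among these is r.

r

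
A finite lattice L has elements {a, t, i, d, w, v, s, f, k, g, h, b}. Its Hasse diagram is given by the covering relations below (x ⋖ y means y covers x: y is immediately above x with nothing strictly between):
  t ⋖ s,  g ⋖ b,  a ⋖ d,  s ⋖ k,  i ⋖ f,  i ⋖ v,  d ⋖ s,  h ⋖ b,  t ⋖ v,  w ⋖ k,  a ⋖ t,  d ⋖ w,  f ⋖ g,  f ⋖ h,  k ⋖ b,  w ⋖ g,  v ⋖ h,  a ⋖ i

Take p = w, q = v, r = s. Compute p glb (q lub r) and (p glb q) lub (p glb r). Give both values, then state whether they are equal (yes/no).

q lub r = b, so p glb (q lub r) = w glb b = w.
p glb q = a and p glb r = d, so (p glb q) lub (p glb r) = a lub d = d.
Equal: no.

w; d; no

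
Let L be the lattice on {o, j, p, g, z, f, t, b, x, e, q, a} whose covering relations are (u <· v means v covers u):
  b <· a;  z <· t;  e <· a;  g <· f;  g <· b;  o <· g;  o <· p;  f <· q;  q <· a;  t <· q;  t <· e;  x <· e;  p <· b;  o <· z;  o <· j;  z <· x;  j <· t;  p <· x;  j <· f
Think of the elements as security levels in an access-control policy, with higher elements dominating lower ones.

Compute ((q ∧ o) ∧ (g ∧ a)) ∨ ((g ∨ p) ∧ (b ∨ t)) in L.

q ∧ o = o
g ∧ a = g
o ∧ g = o
g ∨ p = b
b ∨ t = a
b ∧ a = b
o ∨ b = b

b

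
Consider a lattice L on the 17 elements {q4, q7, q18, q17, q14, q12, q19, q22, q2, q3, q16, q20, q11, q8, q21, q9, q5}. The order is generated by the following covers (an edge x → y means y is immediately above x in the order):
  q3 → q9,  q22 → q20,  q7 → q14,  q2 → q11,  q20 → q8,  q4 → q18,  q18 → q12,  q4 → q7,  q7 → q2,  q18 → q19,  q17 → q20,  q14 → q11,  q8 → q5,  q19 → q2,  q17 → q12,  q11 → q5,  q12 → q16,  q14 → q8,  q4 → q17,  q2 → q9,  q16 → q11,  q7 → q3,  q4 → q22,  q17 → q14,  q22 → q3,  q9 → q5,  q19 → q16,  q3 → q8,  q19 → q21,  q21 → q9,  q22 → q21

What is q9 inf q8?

Common lower bounds of {q9, q8}: q22, q3, q4, q7.
The greatest among these is q3.

q3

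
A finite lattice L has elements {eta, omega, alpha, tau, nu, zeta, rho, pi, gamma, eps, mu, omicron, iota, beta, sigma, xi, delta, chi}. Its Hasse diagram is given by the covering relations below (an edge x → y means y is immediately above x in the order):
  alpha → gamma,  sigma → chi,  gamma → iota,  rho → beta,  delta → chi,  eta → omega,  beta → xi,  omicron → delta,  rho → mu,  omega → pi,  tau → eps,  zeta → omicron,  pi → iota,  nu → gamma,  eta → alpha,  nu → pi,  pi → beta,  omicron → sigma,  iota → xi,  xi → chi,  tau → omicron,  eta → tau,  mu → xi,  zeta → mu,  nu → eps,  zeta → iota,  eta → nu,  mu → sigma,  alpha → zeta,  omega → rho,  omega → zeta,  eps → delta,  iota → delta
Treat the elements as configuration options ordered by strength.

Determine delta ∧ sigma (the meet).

omicron

Common lower bounds of {delta, sigma}: alpha, eta, omega, omicron, tau, zeta.
The greatest among these is omicron.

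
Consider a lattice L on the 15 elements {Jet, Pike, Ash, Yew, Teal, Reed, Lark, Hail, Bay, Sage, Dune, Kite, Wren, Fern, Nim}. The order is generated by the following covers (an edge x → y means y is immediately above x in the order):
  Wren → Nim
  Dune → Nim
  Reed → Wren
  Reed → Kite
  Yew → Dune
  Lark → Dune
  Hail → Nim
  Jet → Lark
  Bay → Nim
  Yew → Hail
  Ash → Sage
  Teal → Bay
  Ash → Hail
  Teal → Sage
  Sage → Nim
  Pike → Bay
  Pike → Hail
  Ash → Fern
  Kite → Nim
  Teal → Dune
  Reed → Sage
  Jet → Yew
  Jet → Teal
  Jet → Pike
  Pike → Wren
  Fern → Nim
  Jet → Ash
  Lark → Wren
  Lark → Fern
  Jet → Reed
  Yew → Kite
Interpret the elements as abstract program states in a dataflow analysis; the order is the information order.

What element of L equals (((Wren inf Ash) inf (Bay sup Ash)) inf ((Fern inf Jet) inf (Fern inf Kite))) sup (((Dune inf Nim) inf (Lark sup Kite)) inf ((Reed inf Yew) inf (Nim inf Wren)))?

Wren ∧ Ash = Jet
Bay ∨ Ash = Nim
Jet ∧ Nim = Jet
Fern ∧ Jet = Jet
Fern ∧ Kite = Jet
Jet ∧ Jet = Jet
Jet ∧ Jet = Jet
Dune ∧ Nim = Dune
Lark ∨ Kite = Nim
Dune ∧ Nim = Dune
Reed ∧ Yew = Jet
Nim ∧ Wren = Wren
Jet ∧ Wren = Jet
Dune ∧ Jet = Jet
Jet ∨ Jet = Jet

Jet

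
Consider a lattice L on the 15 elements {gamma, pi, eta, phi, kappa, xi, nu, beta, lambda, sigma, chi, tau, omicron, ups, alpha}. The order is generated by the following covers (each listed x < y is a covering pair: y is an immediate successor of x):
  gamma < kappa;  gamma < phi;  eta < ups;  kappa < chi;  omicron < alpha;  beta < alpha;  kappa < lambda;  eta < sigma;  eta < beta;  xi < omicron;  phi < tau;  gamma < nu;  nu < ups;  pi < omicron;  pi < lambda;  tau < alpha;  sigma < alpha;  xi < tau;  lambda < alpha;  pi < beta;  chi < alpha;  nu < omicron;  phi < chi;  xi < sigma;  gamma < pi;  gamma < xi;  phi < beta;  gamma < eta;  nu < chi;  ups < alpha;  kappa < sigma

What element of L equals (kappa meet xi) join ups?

kappa ∧ xi = gamma
gamma ∨ ups = ups

ups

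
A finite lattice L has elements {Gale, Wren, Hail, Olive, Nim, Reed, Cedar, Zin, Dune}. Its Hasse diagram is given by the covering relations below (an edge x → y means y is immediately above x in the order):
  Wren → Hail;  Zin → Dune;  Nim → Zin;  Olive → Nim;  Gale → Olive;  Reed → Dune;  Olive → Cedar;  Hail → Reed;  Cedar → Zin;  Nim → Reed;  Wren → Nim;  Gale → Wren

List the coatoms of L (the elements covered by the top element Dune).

The coatoms are exactly the elements covered by Dune: Reed, Zin.

Reed, Zin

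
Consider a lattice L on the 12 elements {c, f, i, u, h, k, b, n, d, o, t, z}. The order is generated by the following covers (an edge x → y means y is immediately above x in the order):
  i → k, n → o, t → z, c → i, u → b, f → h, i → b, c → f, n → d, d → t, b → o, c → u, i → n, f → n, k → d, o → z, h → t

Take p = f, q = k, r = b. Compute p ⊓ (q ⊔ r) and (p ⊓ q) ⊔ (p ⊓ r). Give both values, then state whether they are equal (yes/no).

f; c; no

q ⊔ r = z, so p ⊓ (q ⊔ r) = f ⊓ z = f.
p ⊓ q = c and p ⊓ r = c, so (p ⊓ q) ⊔ (p ⊓ r) = c ⊔ c = c.
Equal: no.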